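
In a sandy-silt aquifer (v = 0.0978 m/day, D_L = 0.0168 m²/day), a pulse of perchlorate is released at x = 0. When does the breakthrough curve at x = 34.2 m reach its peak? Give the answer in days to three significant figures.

For the 1D instantaneous-source solution, setting ∂C/∂t = 0 at fixed x gives v²t² + 2Dt − x² = 0, so t = (√(D² + v²x²) − D)/v².
√(D² + v²x²) = √(0.0168² + 0.0978² × 34.2²) = 3.345; v² = 0.00956484.
t = (3.345 − 0.0168)/0.00956484 = 348 days (vs. the pure-advection estimate x/v = 350 d).

348 days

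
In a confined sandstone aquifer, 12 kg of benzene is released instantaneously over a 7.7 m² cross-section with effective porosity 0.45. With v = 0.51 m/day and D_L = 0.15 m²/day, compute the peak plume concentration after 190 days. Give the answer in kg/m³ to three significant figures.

0.183 kg/m³

The peak of an instantaneous 1D plume sits at x = vt; there the Gaussian factor is 1 and C_max = M/(n_e·A·√(4πDt)), where n_e·A is the pore area the mass is dissolved in.
√(4πDt) = √(4π × 0.15 × 190) = 18.92 m, so C_max = 12/(0.45 × 7.7 × 18.92) = 0.183 kg/m³.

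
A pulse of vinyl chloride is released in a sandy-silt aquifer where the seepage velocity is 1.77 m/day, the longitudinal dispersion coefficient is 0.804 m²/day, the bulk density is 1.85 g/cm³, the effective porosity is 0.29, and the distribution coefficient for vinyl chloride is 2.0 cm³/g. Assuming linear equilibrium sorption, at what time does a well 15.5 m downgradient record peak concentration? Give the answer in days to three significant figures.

Retardation factor R = 1 + ρ_b·K_d/n = 1 + 1.85 × 2.0/0.29 = 13.76.
Sorption retards both mechanisms: v_R = v/R = 0.1286 m/day, D_R = D/R = 0.05843 m²/day.
Peak time from v_R²t² + 2D_R t − x² = 0: t = (√(D_R² + v_R²x²) − D_R)/v_R².
√(D_R² + v_R²x²) = √(0.05843² + 0.1286² × 15.5²) = 1.994; v_R² = 0.01654.
t = (1.994 − 0.05843)/0.01654 = 117 days.

117 days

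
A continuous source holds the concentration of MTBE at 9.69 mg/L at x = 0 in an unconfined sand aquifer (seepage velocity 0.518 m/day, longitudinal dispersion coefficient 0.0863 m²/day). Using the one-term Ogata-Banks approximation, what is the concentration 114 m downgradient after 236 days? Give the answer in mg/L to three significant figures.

For a continuous step input, C/C₀ ≈ ½·erfc((x−vt)/(2√(Dt))).
vt = 0.518 × 236 = 122.248 m and 2√(Dt) = 2√(0.0863 × 236) = 9.026 m.
Argument (x−vt)/(2√(Dt)) = (114 − 122.248)/9.026 = -0.9138; ½·erfc(-0.9138) = 0.9019.
C = 9.69 × 0.9019 = 8.74 mg/L.

8.74 mg/L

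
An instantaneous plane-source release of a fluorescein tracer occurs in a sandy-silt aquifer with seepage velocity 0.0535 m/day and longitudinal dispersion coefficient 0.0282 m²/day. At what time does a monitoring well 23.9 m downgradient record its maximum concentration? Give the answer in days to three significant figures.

437 days

For the 1D instantaneous-source solution, setting ∂C/∂t = 0 at fixed x gives v²t² + 2Dt − x² = 0, so t = (√(D² + v²x²) − D)/v².
√(D² + v²x²) = √(0.0282² + 0.0535² × 23.9²) = 1.279; v² = 0.00286225.
t = (1.279 − 0.0282)/0.00286225 = 437 days (vs. the pure-advection estimate x/v = 447 d).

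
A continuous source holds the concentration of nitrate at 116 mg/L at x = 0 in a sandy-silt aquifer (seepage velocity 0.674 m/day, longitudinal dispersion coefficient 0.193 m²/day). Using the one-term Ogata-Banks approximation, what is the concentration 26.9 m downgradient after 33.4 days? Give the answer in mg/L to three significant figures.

12.9 mg/L

For a continuous step input, C/C₀ ≈ ½·erfc((x−vt)/(2√(Dt))).
vt = 0.674 × 33.4 = 22.5116 m and 2√(Dt) = 2√(0.193 × 33.4) = 5.078 m.
Argument (x−vt)/(2√(Dt)) = (26.9 − 22.5116)/5.078 = 0.8642; ½·erfc(0.8642) = 0.1108.
C = 116 × 0.1108 = 12.9 mg/L.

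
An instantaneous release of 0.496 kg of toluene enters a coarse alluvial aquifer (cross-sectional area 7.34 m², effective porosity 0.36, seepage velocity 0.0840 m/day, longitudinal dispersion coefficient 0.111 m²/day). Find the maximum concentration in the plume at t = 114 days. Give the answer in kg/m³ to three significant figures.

The peak of an instantaneous 1D plume sits at x = vt; there the Gaussian factor is 1 and C_max = M/(n_e·A·√(4πDt)), where n_e·A is the pore area the mass is dissolved in.
√(4πDt) = √(4π × 0.111 × 114) = 12.61 m, so C_max = 0.496/(0.36 × 7.34 × 12.61) = 0.0149 kg/m³.

0.0149 kg/m³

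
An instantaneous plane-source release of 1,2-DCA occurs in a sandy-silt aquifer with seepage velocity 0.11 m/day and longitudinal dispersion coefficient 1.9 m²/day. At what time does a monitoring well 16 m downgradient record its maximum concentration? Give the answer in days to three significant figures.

57.0 days

For the 1D instantaneous-source solution, setting ∂C/∂t = 0 at fixed x gives v²t² + 2Dt − x² = 0, so t = (√(D² + v²x²) − D)/v².
√(D² + v²x²) = √(1.9² + 0.11² × 16²) = 2.590; v² = 0.0121.
t = (2.590 − 1.9)/0.0121 = 57.0 days (vs. the pure-advection estimate x/v = 145 d).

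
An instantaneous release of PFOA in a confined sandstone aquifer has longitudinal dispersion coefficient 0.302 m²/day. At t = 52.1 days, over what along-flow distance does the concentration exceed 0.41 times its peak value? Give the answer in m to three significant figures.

The plume is Gaussian with σ = √(2Dt) = √(2 × 0.302 × 52.1) = 5.610 m.
C/C_peak = exp(−Δx²/(2σ²)) = 0.41 ⇒ Δx = σ·√(−2 ln 0.41) = 5.610 × 1.335 = 7.489 m.
Width = 2Δx = 15.0 m.

15.0 m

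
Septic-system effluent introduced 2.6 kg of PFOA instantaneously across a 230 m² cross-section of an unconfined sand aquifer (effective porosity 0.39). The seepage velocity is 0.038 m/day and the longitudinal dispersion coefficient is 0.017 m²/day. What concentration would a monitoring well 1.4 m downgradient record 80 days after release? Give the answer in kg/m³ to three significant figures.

0.00428 kg/m³

For an instantaneous plane source, C(x,t) = M/(n_e·A·√(4πDt)) · exp(−(x−vt)²/(4Dt)), with n_e·A the pore (flow) area.
Plume center vt = 0.038 × 80 = 3.04 m, so the well at 1.4 m is 1.64 m upgradient of the peak.
√(4πDt) = 4.134 m, giving peak height M/(n_e·A·√(4πDt)) = 2.6/(0.39 × 230 × 4.134) = 0.007011 kg/m³.
(x−vt)²/(4Dt) = (-1.64)²/(4 × 0.017 × 80) = 0.4944; exp(−0.4944) = 0.6099.
C = 0.007011 × 0.6099 = 0.00428 kg/m³.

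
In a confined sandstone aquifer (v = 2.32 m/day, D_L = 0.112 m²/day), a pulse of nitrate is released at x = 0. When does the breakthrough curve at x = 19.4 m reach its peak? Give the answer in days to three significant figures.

8.34 days

For the 1D instantaneous-source solution, setting ∂C/∂t = 0 at fixed x gives v²t² + 2Dt − x² = 0, so t = (√(D² + v²x²) − D)/v².
√(D² + v²x²) = √(0.112² + 2.32² × 19.4²) = 45.01; v² = 5.3824.
t = (45.01 − 0.112)/5.3824 = 8.34 days (vs. the pure-advection estimate x/v = 8.36 d).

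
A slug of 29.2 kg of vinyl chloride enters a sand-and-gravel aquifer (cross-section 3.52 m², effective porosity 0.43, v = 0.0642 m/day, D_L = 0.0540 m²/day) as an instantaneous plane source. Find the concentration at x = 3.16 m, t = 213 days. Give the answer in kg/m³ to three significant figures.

0.145 kg/m³

For an instantaneous plane source, C(x,t) = M/(n_e·A·√(4πDt)) · exp(−(x−vt)²/(4Dt)), with n_e·A the pore (flow) area.
Plume center vt = 0.0642 × 213 = 13.6746 m, so the well at 3.16 m is 10.5146 m upgradient of the peak.
√(4πDt) = 12.02 m, giving peak height M/(n_e·A·√(4πDt)) = 29.2/(0.43 × 3.52 × 12.02) = 1.605 kg/m³.
(x−vt)²/(4Dt) = (-10.5146)²/(4 × 0.0540 × 213) = 2.403; exp(−2.403) = 0.09045.
C = 1.605 × 0.09045 = 0.145 kg/m³.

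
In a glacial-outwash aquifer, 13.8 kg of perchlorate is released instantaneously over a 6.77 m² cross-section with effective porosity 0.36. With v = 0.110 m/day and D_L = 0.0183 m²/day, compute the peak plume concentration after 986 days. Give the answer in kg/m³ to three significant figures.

0.376 kg/m³

The peak of an instantaneous 1D plume sits at x = vt; there the Gaussian factor is 1 and C_max = M/(n_e·A·√(4πDt)), where n_e·A is the pore area the mass is dissolved in.
√(4πDt) = √(4π × 0.0183 × 986) = 15.06 m, so C_max = 13.8/(0.36 × 6.77 × 15.06) = 0.376 kg/m³.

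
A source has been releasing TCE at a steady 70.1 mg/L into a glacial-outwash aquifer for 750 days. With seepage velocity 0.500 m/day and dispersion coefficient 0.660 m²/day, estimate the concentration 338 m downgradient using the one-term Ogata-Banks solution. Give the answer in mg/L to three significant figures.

For a continuous step input, C/C₀ ≈ ½·erfc((x−vt)/(2√(Dt))).
vt = 0.500 × 750 = 375 m and 2√(Dt) = 2√(0.660 × 750) = 44.50 m.
Argument (x−vt)/(2√(Dt)) = (338 − 375)/44.50 = -0.8315; ½·erfc(-0.8315) = 0.8802.
C = 70.1 × 0.8802 = 61.7 mg/L.

61.7 mg/L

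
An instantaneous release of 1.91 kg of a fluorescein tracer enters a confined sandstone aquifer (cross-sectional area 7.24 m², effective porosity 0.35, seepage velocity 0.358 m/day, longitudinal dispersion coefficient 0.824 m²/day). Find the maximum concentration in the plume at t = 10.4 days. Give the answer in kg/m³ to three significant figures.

0.0726 kg/m³

The peak of an instantaneous 1D plume sits at x = vt; there the Gaussian factor is 1 and C_max = M/(n_e·A·√(4πDt)), where n_e·A is the pore area the mass is dissolved in.
√(4πDt) = √(4π × 0.824 × 10.4) = 10.38 m, so C_max = 1.91/(0.35 × 7.24 × 10.38) = 0.0726 kg/m³.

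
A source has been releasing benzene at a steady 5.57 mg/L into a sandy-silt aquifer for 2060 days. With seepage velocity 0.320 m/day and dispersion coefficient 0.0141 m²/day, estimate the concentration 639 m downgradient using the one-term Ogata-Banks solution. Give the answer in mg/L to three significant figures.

For a continuous step input, C/C₀ ≈ ½·erfc((x−vt)/(2√(Dt))).
vt = 0.320 × 2060 = 659.2 m and 2√(Dt) = 2√(0.0141 × 2060) = 10.78 m.
Argument (x−vt)/(2√(Dt)) = (639 − 659.2)/10.78 = -1.874; ½·erfc(-1.874) = 0.9960.
C = 5.57 × 0.9960 = 5.55 mg/L.

5.55 mg/L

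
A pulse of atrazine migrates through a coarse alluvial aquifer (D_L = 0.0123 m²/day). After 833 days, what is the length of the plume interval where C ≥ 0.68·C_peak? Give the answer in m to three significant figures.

7.95 m

The plume is Gaussian with σ = √(2Dt) = √(2 × 0.0123 × 833) = 4.527 m.
C/C_peak = exp(−Δx²/(2σ²)) = 0.68 ⇒ Δx = σ·√(−2 ln 0.68) = 4.527 × 0.8783 = 3.976 m.
Width = 2Δx = 7.95 m.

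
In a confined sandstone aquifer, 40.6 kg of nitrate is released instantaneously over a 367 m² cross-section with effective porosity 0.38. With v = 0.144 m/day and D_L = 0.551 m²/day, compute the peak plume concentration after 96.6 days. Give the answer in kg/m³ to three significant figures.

0.0113 kg/m³

The peak of an instantaneous 1D plume sits at x = vt; there the Gaussian factor is 1 and C_max = M/(n_e·A·√(4πDt)), where n_e·A is the pore area the mass is dissolved in.
√(4πDt) = √(4π × 0.551 × 96.6) = 25.86 m, so C_max = 40.6/(0.38 × 367 × 25.86) = 0.0113 kg/m³.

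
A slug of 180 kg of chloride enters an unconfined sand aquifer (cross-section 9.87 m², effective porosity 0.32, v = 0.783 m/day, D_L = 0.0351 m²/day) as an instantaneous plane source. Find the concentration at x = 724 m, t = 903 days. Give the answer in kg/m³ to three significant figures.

For an instantaneous plane source, C(x,t) = M/(n_e·A·√(4πDt)) · exp(−(x−vt)²/(4Dt)), with n_e·A the pore (flow) area.
Plume center vt = 0.783 × 903 = 707.049 m, so the well at 724 m is 16.951 m downgradient of the peak.
√(4πDt) = 19.96 m, giving peak height M/(n_e·A·√(4πDt)) = 180/(0.32 × 9.87 × 19.96) = 2.855 kg/m³.
(x−vt)²/(4Dt) = (16.951)²/(4 × 0.0351 × 903) = 2.266; exp(−2.266) = 0.1037.
C = 2.855 × 0.1037 = 0.296 kg/m³.

0.296 kg/m³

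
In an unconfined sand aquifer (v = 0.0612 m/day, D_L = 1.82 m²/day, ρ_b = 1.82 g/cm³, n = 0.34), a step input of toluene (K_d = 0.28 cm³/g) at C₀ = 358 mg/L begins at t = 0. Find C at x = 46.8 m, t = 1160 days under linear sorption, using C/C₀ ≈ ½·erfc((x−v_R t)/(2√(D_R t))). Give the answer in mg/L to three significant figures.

Retardation factor R = 1 + ρ_b·K_d/n = 1 + 1.82 × 0.28/0.34 = 2.499.
Sorption retards both mechanisms: v_R = v/R = 0.02449 m/day, D_R = D/R = 0.7283 m²/day.
v_R·t = 0.02449 × 1160 = 28.4084 m; 2√(D_R t) = 58.13 m; argument = (46.8 − 28.4084)/58.13 = 0.3164.
C = C₀ × ½·erfc(0.3164) = 358 × 0.3273 = 117 mg/L.

117 mg/L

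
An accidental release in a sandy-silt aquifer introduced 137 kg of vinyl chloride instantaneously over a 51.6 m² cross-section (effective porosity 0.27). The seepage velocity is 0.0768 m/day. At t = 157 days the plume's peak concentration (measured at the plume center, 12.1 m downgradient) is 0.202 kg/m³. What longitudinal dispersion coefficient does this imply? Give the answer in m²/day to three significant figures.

1.20 m²/day

At the plume center C_max = M/(n_e·A·√(4πDt)), so D = M²/(4πt·(n_e·A·C_max)²).
n_e·A·C_max = 0.27 × 51.6 × 0.202 = 2.814 kg/m.
D = 137²/(4π × 157 × 2.814²) = 1.20 m²/day.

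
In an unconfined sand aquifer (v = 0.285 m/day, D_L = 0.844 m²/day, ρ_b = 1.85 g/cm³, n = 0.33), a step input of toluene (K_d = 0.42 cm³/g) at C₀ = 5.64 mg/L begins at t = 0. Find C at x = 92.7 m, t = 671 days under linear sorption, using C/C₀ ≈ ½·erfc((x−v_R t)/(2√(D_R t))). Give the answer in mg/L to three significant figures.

0.147 mg/L

Retardation factor R = 1 + ρ_b·K_d/n = 1 + 1.85 × 0.42/0.33 = 3.355.
Sorption retards both mechanisms: v_R = v/R = 0.08495 m/day, D_R = D/R = 0.2516 m²/day.
v_R·t = 0.08495 × 671 = 57.00145 m; 2√(D_R t) = 25.99 m; argument = (92.7 − 57.00145)/25.99 = 1.374.
C = C₀ × ½·erfc(1.374) = 5.64 × 0.02600 = 0.147 mg/L.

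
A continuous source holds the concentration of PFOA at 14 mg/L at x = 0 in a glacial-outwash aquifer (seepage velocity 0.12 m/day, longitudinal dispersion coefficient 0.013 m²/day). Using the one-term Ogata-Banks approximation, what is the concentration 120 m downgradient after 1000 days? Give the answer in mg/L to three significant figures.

For a continuous step input, C/C₀ ≈ ½·erfc((x−vt)/(2√(Dt))).
vt = 0.12 × 1000 = 120 m and 2√(Dt) = 2√(0.013 × 1000) = 7.211 m.
Argument (x−vt)/(2√(Dt)) = (120 − 120)/7.211 = 0; ½·erfc(0) = 0.5000.
C = 14 × 0.5000 = 7.00 mg/L.

7.00 mg/L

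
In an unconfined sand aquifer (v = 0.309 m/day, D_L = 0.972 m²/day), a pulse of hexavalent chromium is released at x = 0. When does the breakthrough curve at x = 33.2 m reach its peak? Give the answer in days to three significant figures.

97.7 days

For the 1D instantaneous-source solution, setting ∂C/∂t = 0 at fixed x gives v²t² + 2Dt − x² = 0, so t = (√(D² + v²x²) − D)/v².
√(D² + v²x²) = √(0.972² + 0.309² × 33.2²) = 10.30; v² = 0.095481.
t = (10.30 − 0.972)/0.095481 = 97.7 days (vs. the pure-advection estimate x/v = 107 d).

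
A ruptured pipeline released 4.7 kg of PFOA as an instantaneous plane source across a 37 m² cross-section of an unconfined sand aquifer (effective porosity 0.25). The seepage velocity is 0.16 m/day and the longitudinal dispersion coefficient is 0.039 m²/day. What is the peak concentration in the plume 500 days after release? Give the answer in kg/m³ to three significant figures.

0.0325 kg/m³

The peak of an instantaneous 1D plume sits at x = vt; there the Gaussian factor is 1 and C_max = M/(n_e·A·√(4πDt)), where n_e·A is the pore area the mass is dissolved in.
√(4πDt) = √(4π × 0.039 × 500) = 15.65 m, so C_max = 4.7/(0.25 × 37 × 15.65) = 0.0325 kg/m³.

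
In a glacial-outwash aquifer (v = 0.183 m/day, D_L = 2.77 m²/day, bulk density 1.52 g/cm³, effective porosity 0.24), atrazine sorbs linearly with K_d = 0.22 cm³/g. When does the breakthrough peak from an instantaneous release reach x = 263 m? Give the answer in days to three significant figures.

Retardation factor R = 1 + ρ_b·K_d/n = 1 + 1.52 × 0.22/0.24 = 2.393.
Sorption retards both mechanisms: v_R = v/R = 0.07647 m/day, D_R = D/R = 1.158 m²/day.
Peak time from v_R²t² + 2D_R t − x² = 0: t = (√(D_R² + v_R²x²) − D_R)/v_R².
√(D_R² + v_R²x²) = √(1.158² + 0.07647² × 263²) = 20.14; v_R² = 0.005848.
t = (20.14 − 1.158)/0.005848 = 3250 days.

3250 days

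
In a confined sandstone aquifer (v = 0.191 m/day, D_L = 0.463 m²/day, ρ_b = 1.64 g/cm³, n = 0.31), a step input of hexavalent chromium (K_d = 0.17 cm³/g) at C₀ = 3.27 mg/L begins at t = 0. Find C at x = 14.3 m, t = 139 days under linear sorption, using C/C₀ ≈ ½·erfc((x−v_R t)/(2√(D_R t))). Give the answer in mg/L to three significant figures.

1.58 mg/L

Retardation factor R = 1 + ρ_b·K_d/n = 1 + 1.64 × 0.17/0.31 = 1.899.
Sorption retards both mechanisms: v_R = v/R = 0.1006 m/day, D_R = D/R = 0.2438 m²/day.
v_R·t = 0.1006 × 139 = 13.9834 m; 2√(D_R t) = 11.64 m; argument = (14.3 − 13.9834)/11.64 = 0.02720.
C = C₀ × ½·erfc(0.02720) = 3.27 × 0.4847 = 1.58 mg/L.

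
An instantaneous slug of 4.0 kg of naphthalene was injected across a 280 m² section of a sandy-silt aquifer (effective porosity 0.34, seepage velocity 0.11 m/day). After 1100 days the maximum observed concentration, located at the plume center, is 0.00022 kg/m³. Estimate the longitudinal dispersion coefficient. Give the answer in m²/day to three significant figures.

2.64 m²/day

At the plume center C_max = M/(n_e·A·√(4πDt)), so D = M²/(4πt·(n_e·A·C_max)²).
n_e·A·C_max = 0.34 × 280 × 0.00022 = 0.02094 kg/m.
D = 4.0²/(4π × 1100 × 0.02094²) = 2.64 m²/day.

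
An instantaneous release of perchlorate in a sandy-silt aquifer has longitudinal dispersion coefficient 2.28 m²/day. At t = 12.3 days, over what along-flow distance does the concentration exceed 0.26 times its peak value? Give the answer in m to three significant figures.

24.6 m

The plume is Gaussian with σ = √(2Dt) = √(2 × 2.28 × 12.3) = 7.489 m.
C/C_peak = exp(−Δx²/(2σ²)) = 0.26 ⇒ Δx = σ·√(−2 ln 0.26) = 7.489 × 1.641 = 12.29 m.
Width = 2Δx = 24.6 m.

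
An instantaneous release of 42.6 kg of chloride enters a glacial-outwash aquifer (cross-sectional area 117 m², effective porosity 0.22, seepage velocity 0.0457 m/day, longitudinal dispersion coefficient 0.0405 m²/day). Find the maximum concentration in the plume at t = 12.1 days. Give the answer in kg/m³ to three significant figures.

The peak of an instantaneous 1D plume sits at x = vt; there the Gaussian factor is 1 and C_max = M/(n_e·A·√(4πDt)), where n_e·A is the pore area the mass is dissolved in.
√(4πDt) = √(4π × 0.0405 × 12.1) = 2.482 m, so C_max = 42.6/(0.22 × 117 × 2.482) = 0.667 kg/m³.

0.667 kg/m³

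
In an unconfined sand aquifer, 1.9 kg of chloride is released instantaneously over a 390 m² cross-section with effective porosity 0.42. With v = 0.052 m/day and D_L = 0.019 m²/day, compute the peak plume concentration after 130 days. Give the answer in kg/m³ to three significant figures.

0.00208 kg/m³

The peak of an instantaneous 1D plume sits at x = vt; there the Gaussian factor is 1 and C_max = M/(n_e·A·√(4πDt)), where n_e·A is the pore area the mass is dissolved in.
√(4πDt) = √(4π × 0.019 × 130) = 5.571 m, so C_max = 1.9/(0.42 × 390 × 5.571) = 0.00208 kg/m³.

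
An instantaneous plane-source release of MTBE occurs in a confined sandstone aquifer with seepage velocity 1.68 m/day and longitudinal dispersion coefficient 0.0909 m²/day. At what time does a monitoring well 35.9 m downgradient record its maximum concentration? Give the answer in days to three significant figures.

21.3 days

For the 1D instantaneous-source solution, setting ∂C/∂t = 0 at fixed x gives v²t² + 2Dt − x² = 0, so t = (√(D² + v²x²) − D)/v².
√(D² + v²x²) = √(0.0909² + 1.68² × 35.9²) = 60.31; v² = 2.8224.
t = (60.31 − 0.0909)/2.8224 = 21.3 days (vs. the pure-advection estimate x/v = 21.4 d).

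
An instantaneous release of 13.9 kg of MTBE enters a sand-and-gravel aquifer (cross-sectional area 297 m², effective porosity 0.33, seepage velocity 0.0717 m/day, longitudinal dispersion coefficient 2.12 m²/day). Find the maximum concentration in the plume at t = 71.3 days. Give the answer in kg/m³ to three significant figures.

The peak of an instantaneous 1D plume sits at x = vt; there the Gaussian factor is 1 and C_max = M/(n_e·A·√(4πDt)), where n_e·A is the pore area the mass is dissolved in.
√(4πDt) = √(4π × 2.12 × 71.3) = 43.58 m, so C_max = 13.9/(0.33 × 297 × 43.58) = 0.00325 kg/m³.

0.00325 kg/m³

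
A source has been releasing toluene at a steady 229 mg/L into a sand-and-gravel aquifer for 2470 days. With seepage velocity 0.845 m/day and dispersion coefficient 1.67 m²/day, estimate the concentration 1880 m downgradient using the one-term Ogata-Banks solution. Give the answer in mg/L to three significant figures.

For a continuous step input, C/C₀ ≈ ½·erfc((x−vt)/(2√(Dt))).
vt = 0.845 × 2470 = 2087.15 m and 2√(Dt) = 2√(1.67 × 2470) = 128.5 m.
Argument (x−vt)/(2√(Dt)) = (1880 − 2087.15)/128.5 = -1.612; ½·erfc(-1.612) = 0.9887.
C = 229 × 0.9887 = 226 mg/L.

226 mg/L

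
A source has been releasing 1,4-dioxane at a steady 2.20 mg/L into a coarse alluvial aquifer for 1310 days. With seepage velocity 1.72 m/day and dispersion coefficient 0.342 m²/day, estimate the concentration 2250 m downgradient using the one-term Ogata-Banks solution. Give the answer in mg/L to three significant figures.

For a continuous step input, C/C₀ ≈ ½·erfc((x−vt)/(2√(Dt))).
vt = 1.72 × 1310 = 2253.2 m and 2√(Dt) = 2√(0.342 × 1310) = 42.33 m.
Argument (x−vt)/(2√(Dt)) = (2250 − 2253.2)/42.33 = -0.07560; ½·erfc(-0.07560) = 0.5426.
C = 2.20 × 0.5426 = 1.19 mg/L.

1.19 mg/L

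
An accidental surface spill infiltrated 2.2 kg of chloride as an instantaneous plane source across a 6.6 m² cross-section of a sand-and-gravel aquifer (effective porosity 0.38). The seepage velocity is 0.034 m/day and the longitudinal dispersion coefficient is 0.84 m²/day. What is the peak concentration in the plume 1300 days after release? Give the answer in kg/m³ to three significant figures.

The peak of an instantaneous 1D plume sits at x = vt; there the Gaussian factor is 1 and C_max = M/(n_e·A·√(4πDt)), where n_e·A is the pore area the mass is dissolved in.
√(4πDt) = √(4π × 0.84 × 1300) = 117.1 m, so C_max = 2.2/(0.38 × 6.6 × 117.1) = 0.00749 kg/m³.

0.00749 kg/m³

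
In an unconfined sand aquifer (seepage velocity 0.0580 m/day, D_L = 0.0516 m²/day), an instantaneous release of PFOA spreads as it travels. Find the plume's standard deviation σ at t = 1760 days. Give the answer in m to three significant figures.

Dispersive spreading gives a Gaussian with σ² = 2Dt; advection only shifts the center.
σ = √(2 × 0.0516 × 1760) = 13.5 m.

13.5 m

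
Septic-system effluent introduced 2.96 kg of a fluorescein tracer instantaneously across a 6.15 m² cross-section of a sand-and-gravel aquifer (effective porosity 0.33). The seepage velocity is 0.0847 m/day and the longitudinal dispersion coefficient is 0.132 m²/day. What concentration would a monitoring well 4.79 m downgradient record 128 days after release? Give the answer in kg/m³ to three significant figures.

0.0582 kg/m³

For an instantaneous plane source, C(x,t) = M/(n_e·A·√(4πDt)) · exp(−(x−vt)²/(4Dt)), with n_e·A the pore (flow) area.
Plume center vt = 0.0847 × 128 = 10.8416 m, so the well at 4.79 m is 6.0516 m upgradient of the peak.
√(4πDt) = 14.57 m, giving peak height M/(n_e·A·√(4πDt)) = 2.96/(0.33 × 6.15 × 14.57) = 0.1001 kg/m³.
(x−vt)²/(4Dt) = (-6.0516)²/(4 × 0.132 × 128) = 0.5419; exp(−0.5419) = 0.5816.
C = 0.1001 × 0.5816 = 0.0582 kg/m³.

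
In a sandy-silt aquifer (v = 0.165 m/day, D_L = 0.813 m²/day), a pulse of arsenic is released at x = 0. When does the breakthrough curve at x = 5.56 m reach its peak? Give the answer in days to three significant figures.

For the 1D instantaneous-source solution, setting ∂C/∂t = 0 at fixed x gives v²t² + 2Dt − x² = 0, so t = (√(D² + v²x²) − D)/v².
√(D² + v²x²) = √(0.813² + 0.165² × 5.56²) = 1.226; v² = 0.027225.
t = (1.226 − 0.813)/0.027225 = 15.2 days (vs. the pure-advection estimate x/v = 33.7 d).

15.2 days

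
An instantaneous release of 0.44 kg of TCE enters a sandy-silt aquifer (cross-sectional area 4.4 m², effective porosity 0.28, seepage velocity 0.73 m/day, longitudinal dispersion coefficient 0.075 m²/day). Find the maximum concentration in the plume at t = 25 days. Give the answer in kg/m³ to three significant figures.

The peak of an instantaneous 1D plume sits at x = vt; there the Gaussian factor is 1 and C_max = M/(n_e·A·√(4πDt)), where n_e·A is the pore area the mass is dissolved in.
√(4πDt) = √(4π × 0.075 × 25) = 4.854 m, so C_max = 0.44/(0.28 × 4.4 × 4.854) = 0.0736 kg/m³.

0.0736 kg/m³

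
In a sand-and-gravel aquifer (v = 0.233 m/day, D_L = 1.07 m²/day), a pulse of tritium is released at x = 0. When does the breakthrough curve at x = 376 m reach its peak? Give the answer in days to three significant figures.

For the 1D instantaneous-source solution, setting ∂C/∂t = 0 at fixed x gives v²t² + 2Dt − x² = 0, so t = (√(D² + v²x²) − D)/v².
√(D² + v²x²) = √(1.07² + 0.233² × 376²) = 87.61; v² = 0.054289.
t = (87.61 − 1.07)/0.054289 = 1590 days (vs. the pure-advection estimate x/v = 1610 d).

1590 days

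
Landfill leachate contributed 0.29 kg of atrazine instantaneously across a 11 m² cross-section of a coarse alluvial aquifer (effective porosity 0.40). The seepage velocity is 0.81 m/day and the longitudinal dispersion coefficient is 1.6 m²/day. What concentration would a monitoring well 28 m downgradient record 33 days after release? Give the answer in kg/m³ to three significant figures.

For an instantaneous plane source, C(x,t) = M/(n_e·A·√(4πDt)) · exp(−(x−vt)²/(4Dt)), with n_e·A the pore (flow) area.
Plume center vt = 0.81 × 33 = 26.73 m, so the well at 28 m is 1.27 m downgradient of the peak.
√(4πDt) = 25.76 m, giving peak height M/(n_e·A·√(4πDt)) = 0.29/(0.40 × 11 × 25.76) = 0.002559 kg/m³.
(x−vt)²/(4Dt) = (1.27)²/(4 × 1.6 × 33) = 0.007637; exp(−0.007637) = 0.9924.
C = 0.002559 × 0.9924 = 0.00254 kg/m³.

0.00254 kg/m³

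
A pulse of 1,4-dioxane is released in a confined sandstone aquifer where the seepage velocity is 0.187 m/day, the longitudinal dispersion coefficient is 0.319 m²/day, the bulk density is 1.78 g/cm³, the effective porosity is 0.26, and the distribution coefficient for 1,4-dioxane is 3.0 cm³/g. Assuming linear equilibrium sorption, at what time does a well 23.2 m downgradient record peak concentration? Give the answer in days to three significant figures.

Retardation factor R = 1 + ρ_b·K_d/n = 1 + 1.78 × 3.0/0.26 = 21.54.
Sorption retards both mechanisms: v_R = v/R = 0.008682 m/day, D_R = D/R = 0.01481 m²/day.
Peak time from v_R²t² + 2D_R t − x² = 0: t = (√(D_R² + v_R²x²) − D_R)/v_R².
√(D_R² + v_R²x²) = √(0.01481² + 0.008682² × 23.2²) = 0.2020; v_R² = 7.538e-05.
t = (0.2020 − 0.01481)/7.538e-05 = 2480 days.

2480 days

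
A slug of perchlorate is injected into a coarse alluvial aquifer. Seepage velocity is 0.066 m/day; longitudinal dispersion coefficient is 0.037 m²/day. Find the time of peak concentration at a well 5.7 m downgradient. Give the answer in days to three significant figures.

78.3 days

For the 1D instantaneous-source solution, setting ∂C/∂t = 0 at fixed x gives v²t² + 2Dt − x² = 0, so t = (√(D² + v²x²) − D)/v².
√(D² + v²x²) = √(0.037² + 0.066² × 5.7²) = 0.3780; v² = 0.004356.
t = (0.3780 − 0.037)/0.004356 = 78.3 days (vs. the pure-advection estimate x/v = 86.4 d).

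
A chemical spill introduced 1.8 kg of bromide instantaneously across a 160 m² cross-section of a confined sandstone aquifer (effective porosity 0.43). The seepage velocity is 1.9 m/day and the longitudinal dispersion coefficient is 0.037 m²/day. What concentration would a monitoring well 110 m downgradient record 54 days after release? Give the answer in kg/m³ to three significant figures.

5.52e-06 kg/m³

For an instantaneous plane source, C(x,t) = M/(n_e·A·√(4πDt)) · exp(−(x−vt)²/(4Dt)), with n_e·A the pore (flow) area.
Plume center vt = 1.9 × 54 = 102.6 m, so the well at 110 m is 7.4 m downgradient of the peak.
√(4πDt) = 5.011 m, giving peak height M/(n_e·A·√(4πDt)) = 1.8/(0.43 × 160 × 5.011) = 0.005221 kg/m³.
(x−vt)²/(4Dt) = (7.4)²/(4 × 0.037 × 54) = 6.852; exp(−6.852) = 0.001057.
C = 0.005221 × 0.001057 = 5.52e-06 kg/m³.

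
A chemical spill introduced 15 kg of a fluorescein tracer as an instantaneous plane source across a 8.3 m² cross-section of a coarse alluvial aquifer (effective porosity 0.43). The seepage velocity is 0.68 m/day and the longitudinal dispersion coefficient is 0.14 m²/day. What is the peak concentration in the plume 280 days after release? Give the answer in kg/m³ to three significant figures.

The peak of an instantaneous 1D plume sits at x = vt; there the Gaussian factor is 1 and C_max = M/(n_e·A·√(4πDt)), where n_e·A is the pore area the mass is dissolved in.
√(4πDt) = √(4π × 0.14 × 280) = 22.19 m, so C_max = 15/(0.43 × 8.3 × 22.19) = 0.189 kg/m³.

0.189 kg/m³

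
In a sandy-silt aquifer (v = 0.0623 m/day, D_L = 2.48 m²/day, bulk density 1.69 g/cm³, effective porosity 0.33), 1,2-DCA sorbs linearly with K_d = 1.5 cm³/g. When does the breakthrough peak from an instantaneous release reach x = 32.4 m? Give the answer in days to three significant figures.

1610 days

Retardation factor R = 1 + ρ_b·K_d/n = 1 + 1.69 × 1.5/0.33 = 8.682.
Sorption retards both mechanisms: v_R = v/R = 0.007176 m/day, D_R = D/R = 0.2856 m²/day.
Peak time from v_R²t² + 2D_R t − x² = 0: t = (√(D_R² + v_R²x²) − D_R)/v_R².
√(D_R² + v_R²x²) = √(0.2856² + 0.007176² × 32.4²) = 0.3683; v_R² = 5.149e-05.
t = (0.3683 − 0.2856)/5.149e-05 = 1610 days.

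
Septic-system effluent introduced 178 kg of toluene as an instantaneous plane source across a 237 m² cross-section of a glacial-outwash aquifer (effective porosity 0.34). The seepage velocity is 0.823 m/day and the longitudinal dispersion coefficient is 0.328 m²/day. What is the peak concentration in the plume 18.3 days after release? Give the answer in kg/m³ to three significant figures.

0.254 kg/m³

The peak of an instantaneous 1D plume sits at x = vt; there the Gaussian factor is 1 and C_max = M/(n_e·A·√(4πDt)), where n_e·A is the pore area the mass is dissolved in.
√(4πDt) = √(4π × 0.328 × 18.3) = 8.685 m, so C_max = 178/(0.34 × 237 × 8.685) = 0.254 kg/m³.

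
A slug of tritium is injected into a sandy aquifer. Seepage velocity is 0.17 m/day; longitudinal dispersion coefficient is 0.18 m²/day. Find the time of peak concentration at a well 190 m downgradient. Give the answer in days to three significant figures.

For the 1D instantaneous-source solution, setting ∂C/∂t = 0 at fixed x gives v²t² + 2Dt − x² = 0, so t = (√(D² + v²x²) − D)/v².
√(D² + v²x²) = √(0.18² + 0.17² × 190²) = 32.30; v² = 0.0289.
t = (32.30 − 0.18)/0.0289 = 1110 days (vs. the pure-advection estimate x/v = 1120 d).

1110 days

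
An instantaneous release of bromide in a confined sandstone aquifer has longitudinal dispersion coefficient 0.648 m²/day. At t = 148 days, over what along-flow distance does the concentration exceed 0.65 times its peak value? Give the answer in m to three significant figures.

25.7 m

The plume is Gaussian with σ = √(2Dt) = √(2 × 0.648 × 148) = 13.85 m.
C/C_peak = exp(−Δx²/(2σ²)) = 0.65 ⇒ Δx = σ·√(−2 ln 0.65) = 13.85 × 0.9282 = 12.86 m.
Width = 2Δx = 25.7 m.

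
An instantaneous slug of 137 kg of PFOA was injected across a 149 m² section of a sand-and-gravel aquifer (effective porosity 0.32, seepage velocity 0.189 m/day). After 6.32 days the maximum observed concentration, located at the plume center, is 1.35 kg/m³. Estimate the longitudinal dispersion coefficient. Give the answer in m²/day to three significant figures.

0.0570 m²/day

At the plume center C_max = M/(n_e·A·√(4πDt)), so D = M²/(4πt·(n_e·A·C_max)²).
n_e·A·C_max = 0.32 × 149 × 1.35 = 64.37 kg/m.
D = 137²/(4π × 6.32 × 64.37²) = 0.0570 m²/day.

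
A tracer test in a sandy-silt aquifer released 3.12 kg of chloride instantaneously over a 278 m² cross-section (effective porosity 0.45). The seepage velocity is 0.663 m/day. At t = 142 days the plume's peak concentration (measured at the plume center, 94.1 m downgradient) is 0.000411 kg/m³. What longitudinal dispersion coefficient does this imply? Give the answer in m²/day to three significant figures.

At the plume center C_max = M/(n_e·A·√(4πDt)), so D = M²/(4πt·(n_e·A·C_max)²).
n_e·A·C_max = 0.45 × 278 × 0.000411 = 0.05142 kg/m.
D = 3.12²/(4π × 142 × 0.05142²) = 2.06 m²/day.

2.06 m²/day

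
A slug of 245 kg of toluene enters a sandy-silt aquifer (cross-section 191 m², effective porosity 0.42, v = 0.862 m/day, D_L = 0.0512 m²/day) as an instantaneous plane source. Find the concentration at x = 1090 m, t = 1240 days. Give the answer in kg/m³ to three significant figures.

For an instantaneous plane source, C(x,t) = M/(n_e·A·√(4πDt)) · exp(−(x−vt)²/(4Dt)), with n_e·A the pore (flow) area.
Plume center vt = 0.862 × 1240 = 1068.88 m, so the well at 1090 m is 21.12 m downgradient of the peak.
√(4πDt) = 28.25 m, giving peak height M/(n_e·A·√(4πDt)) = 245/(0.42 × 191 × 28.25) = 0.1081 kg/m³.
(x−vt)²/(4Dt) = (21.12)²/(4 × 0.0512 × 1240) = 1.756; exp(−1.756) = 0.1727.
C = 0.1081 × 0.1727 = 0.0187 kg/m³.

0.0187 kg/m³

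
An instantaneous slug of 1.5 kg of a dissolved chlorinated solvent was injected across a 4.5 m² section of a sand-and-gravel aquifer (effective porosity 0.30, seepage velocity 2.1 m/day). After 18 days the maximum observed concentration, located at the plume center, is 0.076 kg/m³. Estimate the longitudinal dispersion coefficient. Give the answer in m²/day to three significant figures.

0.945 m²/day

At the plume center C_max = M/(n_e·A·√(4πDt)), so D = M²/(4πt·(n_e·A·C_max)²).
n_e·A·C_max = 0.30 × 4.5 × 0.076 = 0.1026 kg/m.
D = 1.5²/(4π × 18 × 0.1026²) = 0.945 m²/day.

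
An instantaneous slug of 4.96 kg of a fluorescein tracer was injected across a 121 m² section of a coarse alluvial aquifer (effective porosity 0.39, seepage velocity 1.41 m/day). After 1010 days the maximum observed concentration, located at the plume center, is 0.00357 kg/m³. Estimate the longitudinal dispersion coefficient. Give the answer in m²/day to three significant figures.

0.0683 m²/day

At the plume center C_max = M/(n_e·A·√(4πDt)), so D = M²/(4πt·(n_e·A·C_max)²).
n_e·A·C_max = 0.39 × 121 × 0.00357 = 0.1685 kg/m.
D = 4.96²/(4π × 1010 × 0.1685²) = 0.0683 m²/day.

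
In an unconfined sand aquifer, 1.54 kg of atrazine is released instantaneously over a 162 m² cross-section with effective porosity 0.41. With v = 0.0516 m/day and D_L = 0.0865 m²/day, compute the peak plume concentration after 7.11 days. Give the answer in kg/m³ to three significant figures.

The peak of an instantaneous 1D plume sits at x = vt; there the Gaussian factor is 1 and C_max = M/(n_e·A·√(4πDt)), where n_e·A is the pore area the mass is dissolved in.
√(4πDt) = √(4π × 0.0865 × 7.11) = 2.780 m, so C_max = 1.54/(0.41 × 162 × 2.780) = 0.00834 kg/m³.

0.00834 kg/m³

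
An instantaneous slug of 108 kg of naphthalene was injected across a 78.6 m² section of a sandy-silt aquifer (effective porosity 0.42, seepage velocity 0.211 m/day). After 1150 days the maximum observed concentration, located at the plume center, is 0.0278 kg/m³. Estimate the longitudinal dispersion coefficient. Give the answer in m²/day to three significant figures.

At the plume center C_max = M/(n_e·A·√(4πDt)), so D = M²/(4πt·(n_e·A·C_max)²).
n_e·A·C_max = 0.42 × 78.6 × 0.0278 = 0.9177 kg/m.
D = 108²/(4π × 1150 × 0.9177²) = 0.958 m²/day.

0.958 m²/day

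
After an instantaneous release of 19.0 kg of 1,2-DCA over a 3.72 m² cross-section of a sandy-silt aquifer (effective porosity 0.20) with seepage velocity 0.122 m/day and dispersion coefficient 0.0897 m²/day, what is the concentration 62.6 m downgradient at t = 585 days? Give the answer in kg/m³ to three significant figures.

0.689 kg/m³

For an instantaneous plane source, C(x,t) = M/(n_e·A·√(4πDt)) · exp(−(x−vt)²/(4Dt)), with n_e·A the pore (flow) area.
Plume center vt = 0.122 × 585 = 71.37 m, so the well at 62.6 m is 8.77 m upgradient of the peak.
√(4πDt) = 25.68 m, giving peak height M/(n_e·A·√(4πDt)) = 19.0/(0.20 × 3.72 × 25.68) = 0.9945 kg/m³.
(x−vt)²/(4Dt) = (-8.77)²/(4 × 0.0897 × 585) = 0.3664; exp(−0.3664) = 0.6932.
C = 0.9945 × 0.6932 = 0.689 kg/m³.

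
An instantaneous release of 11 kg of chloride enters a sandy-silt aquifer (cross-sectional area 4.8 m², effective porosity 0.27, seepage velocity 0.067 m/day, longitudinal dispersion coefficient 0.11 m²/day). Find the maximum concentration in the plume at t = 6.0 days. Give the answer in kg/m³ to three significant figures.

The peak of an instantaneous 1D plume sits at x = vt; there the Gaussian factor is 1 and C_max = M/(n_e·A·√(4πDt)), where n_e·A is the pore area the mass is dissolved in.
√(4πDt) = √(4π × 0.11 × 6.0) = 2.880 m, so C_max = 11/(0.27 × 4.8 × 2.880) = 2.95 kg/m³.

2.95 kg/m³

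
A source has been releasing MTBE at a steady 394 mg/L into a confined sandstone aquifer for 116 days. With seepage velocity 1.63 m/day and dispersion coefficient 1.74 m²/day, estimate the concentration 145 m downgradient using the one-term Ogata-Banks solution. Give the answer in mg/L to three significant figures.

388 mg/L

For a continuous step input, C/C₀ ≈ ½·erfc((x−vt)/(2√(Dt))).
vt = 1.63 × 116 = 189.08 m and 2√(Dt) = 2√(1.74 × 116) = 28.41 m.
Argument (x−vt)/(2√(Dt)) = (145 − 189.08)/28.41 = -1.552; ½·erfc(-1.552) = 0.9859.
C = 394 × 0.9859 = 388 mg/L.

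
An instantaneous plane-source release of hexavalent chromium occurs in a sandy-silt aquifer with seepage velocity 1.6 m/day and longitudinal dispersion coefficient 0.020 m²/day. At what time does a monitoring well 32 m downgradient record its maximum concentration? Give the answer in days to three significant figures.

For the 1D instantaneous-source solution, setting ∂C/∂t = 0 at fixed x gives v²t² + 2Dt − x² = 0, so t = (√(D² + v²x²) − D)/v².
√(D² + v²x²) = √(0.020² + 1.6² × 32²) = 51.20; v² = 2.56.
t = (51.20 − 0.020)/2.56 = 20.0 days (vs. the pure-advection estimate x/v = 20.0 d).

20.0 days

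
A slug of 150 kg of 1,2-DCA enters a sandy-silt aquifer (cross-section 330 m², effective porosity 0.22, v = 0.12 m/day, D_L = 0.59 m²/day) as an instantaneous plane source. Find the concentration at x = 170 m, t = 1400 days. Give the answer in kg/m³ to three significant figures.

0.0203 kg/m³

For an instantaneous plane source, C(x,t) = M/(n_e·A·√(4πDt)) · exp(−(x−vt)²/(4Dt)), with n_e·A the pore (flow) area.
Plume center vt = 0.12 × 1400 = 168 m, so the well at 170 m is 2 m downgradient of the peak.
√(4πDt) = 101.9 m, giving peak height M/(n_e·A·√(4πDt)) = 150/(0.22 × 330 × 101.9) = 0.02028 kg/m³.
(x−vt)²/(4Dt) = (2)²/(4 × 0.59 × 1400) = 0.001211; exp(−0.001211) = 0.9988.
C = 0.02028 × 0.9988 = 0.0203 kg/m³.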